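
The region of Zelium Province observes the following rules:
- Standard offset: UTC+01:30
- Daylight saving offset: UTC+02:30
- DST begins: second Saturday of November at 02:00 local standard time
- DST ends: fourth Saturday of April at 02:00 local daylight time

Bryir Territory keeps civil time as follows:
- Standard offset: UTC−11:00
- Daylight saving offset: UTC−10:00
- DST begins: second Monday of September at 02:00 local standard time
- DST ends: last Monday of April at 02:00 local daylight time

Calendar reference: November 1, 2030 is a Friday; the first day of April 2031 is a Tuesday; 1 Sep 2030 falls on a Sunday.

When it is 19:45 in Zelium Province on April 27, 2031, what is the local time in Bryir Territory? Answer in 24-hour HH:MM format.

08:15

1 November 2030 is a Friday, so the first Saturday is November 2 and the second is November 9.
1 April 2031 is a Tuesday, so the first Saturday is April 5 and the fourth is April 26.
April 27, 2031 does not fall between 9 November 2030 and 26 April 2031, so daylight saving is not in effect and Zelium Province is at UTC+01:30.
19:45 Zelium Province − 1h30m = 18:15 UTC.
1 September 2030 is a Sunday, so the first Monday is September 2 and the second is September 9.
1 April 2031 is a Tuesday, so Mondays fall on 7, 14, 21, 28; the last is April 28.
At the standard offset (UTC−11:00), 18:15 UTC − 11h = 07:15 Bryir Territory standard time.
Daylight saving runs 9 September 2030 – 28 April 2031; the standard-time date in Bryir Territory, April 27, 2031, is inside that window, so Bryir Territory is at UTC−10:00.
18:15 UTC − 10h = 08:15 Bryir Territory.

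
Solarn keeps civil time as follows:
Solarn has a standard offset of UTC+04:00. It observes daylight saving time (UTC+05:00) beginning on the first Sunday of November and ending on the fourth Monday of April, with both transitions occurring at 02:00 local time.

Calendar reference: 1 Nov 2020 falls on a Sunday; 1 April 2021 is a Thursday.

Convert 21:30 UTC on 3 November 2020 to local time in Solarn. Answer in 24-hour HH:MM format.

1 November 2020 is a Sunday, so the first Sunday is November 1.
1 April 2021 is a Thursday, so the first Monday is April 5 and the fourth is April 26.
At the standard offset (UTC+04:00), 21:30 UTC + 4h = 01:30 Solarn standard time (rolling into the next day, 4 November 2020).
The standard-time date in Solarn, 4 November 2020, falls between 1 November 2020 and 26 April 2021, so daylight saving is in effect and Solarn is at UTC+05:00.
21:30 UTC + 5h = 02:30 local (rolling into the next day, 4 November 2020).

02:30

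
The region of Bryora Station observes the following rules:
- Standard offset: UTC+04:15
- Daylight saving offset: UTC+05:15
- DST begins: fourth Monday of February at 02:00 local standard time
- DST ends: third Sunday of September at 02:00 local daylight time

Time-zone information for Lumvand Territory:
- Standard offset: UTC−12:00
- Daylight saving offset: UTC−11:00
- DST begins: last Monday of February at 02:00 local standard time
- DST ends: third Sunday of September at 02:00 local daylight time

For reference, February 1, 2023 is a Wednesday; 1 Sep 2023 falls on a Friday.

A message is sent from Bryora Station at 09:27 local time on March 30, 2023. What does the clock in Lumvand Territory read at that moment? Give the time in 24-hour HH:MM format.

1 February 2023 is a Wednesday, so the first Monday is February 6 and the fourth is February 27.
1 September 2023 is a Friday, so the first Sunday is September 3 and the third is September 17.
March 30, 2023 falls between 27 February and 17 September, so daylight saving is in effect and Bryora Station is at UTC+05:15.
09:27 Bryora Station − 5h15m = 04:12 UTC.
1 February 2023 is a Wednesday, so Mondays fall on 6, 13, 20, 27; the last is February 27.
1 September 2023 is a Friday, so the first Sunday is September 3 and the third is September 17.
At the standard offset (UTC−12:00), 04:12 UTC − 12h = 16:12 Lumvand Territory standard time (rolling into the previous day, 29 March 2023).
The standard-time date in Lumvand Territory, March 29, 2023, lies within the daylight-saving period (27 February – 17 September), so Lumvand Territory is on daylight time, UTC−11:00.
04:12 UTC − 11h = 17:12 Lumvand Territory (rolling into the previous day, 29 March 2023).

17:12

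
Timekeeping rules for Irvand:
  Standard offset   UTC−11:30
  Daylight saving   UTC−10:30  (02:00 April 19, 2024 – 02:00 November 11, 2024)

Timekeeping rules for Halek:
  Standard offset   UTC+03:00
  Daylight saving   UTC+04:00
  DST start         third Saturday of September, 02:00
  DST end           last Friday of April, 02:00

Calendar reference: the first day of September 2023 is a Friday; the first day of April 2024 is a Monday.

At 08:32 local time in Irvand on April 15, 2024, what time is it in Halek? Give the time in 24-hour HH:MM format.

Daylight saving runs 19 April – 11 November; April 15, 2024 is outside that window, so Irvand is on standard time at UTC−11:30.
08:32 Irvand + 11h30m = 20:02 UTC.
1 September 2023 is a Friday, so the first Saturday is September 2 and the third is September 16.
1 April 2024 is a Monday, so Fridays fall on 5, 12, 19, 26; the last is April 26.
At the standard offset (UTC+03:00), 20:02 UTC + 3h = 23:02 Halek standard time.
The standard-time date in Halek, April 15, 2024, lies within the daylight-saving period (16 September 2023 – 26 April 2024), so Halek is on daylight time, UTC+04:00.
20:02 UTC + 4h = 00:02 Halek (rolling into the next day, 16 April 2024).

00:02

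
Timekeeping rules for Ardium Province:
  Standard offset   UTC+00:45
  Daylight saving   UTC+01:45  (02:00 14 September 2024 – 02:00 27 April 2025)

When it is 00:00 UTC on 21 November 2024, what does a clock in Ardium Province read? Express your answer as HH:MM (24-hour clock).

At the standard offset (UTC+00:45), 00:00 UTC + 0h45m = 00:45 Ardium Province standard time.
The standard-time date in Ardium Province, 21 November 2024, falls between 14 September 2024 and 27 April 2025, so daylight saving is in effect and Ardium Province is at UTC+01:45.
00:00 UTC + 1h45m = 01:45 local.

01:45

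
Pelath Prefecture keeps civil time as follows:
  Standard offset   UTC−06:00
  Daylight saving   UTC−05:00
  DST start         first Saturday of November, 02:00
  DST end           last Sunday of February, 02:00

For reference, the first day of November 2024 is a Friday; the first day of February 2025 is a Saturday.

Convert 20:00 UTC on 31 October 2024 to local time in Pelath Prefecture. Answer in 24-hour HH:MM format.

14:00

1 November 2024 is a Friday, so the first Saturday is November 2.
1 February 2025 is a Saturday, so Sundays fall on 2, 9, 16, 23; the last is February 23.
At the standard offset (UTC−06:00), 20:00 UTC − 6h = 14:00 Pelath Prefecture standard time.
The standard-time date in Pelath Prefecture, 31 October 2024, does not fall between 2 November 2024 and 23 February 2025, so daylight saving is not in effect and Pelath Prefecture is at UTC−06:00.
20:00 UTC − 6h = 14:00 local.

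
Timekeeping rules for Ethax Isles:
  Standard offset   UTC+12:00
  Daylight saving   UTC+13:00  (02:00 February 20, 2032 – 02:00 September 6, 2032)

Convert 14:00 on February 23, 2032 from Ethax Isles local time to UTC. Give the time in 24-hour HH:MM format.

01:00

Daylight saving runs 20 February – 6 September; February 23, 2032 is inside that window, so Ethax Isles is at UTC+13:00.
14:00 local − 13h = 01:00 UTC.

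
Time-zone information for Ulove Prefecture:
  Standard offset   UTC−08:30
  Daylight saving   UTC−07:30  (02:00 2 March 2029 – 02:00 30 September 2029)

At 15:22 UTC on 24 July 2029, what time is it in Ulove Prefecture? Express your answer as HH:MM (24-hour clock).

At the standard offset (UTC−08:30), 15:22 UTC − 8h30m = 06:52 Ulove Prefecture standard time.
Daylight saving runs 2 March – 30 September; the standard-time date in Ulove Prefecture, 24 July 2029, is inside that window, so Ulove Prefecture is at UTC−07:30.
15:22 UTC − 7h30m = 07:52 local.

07:52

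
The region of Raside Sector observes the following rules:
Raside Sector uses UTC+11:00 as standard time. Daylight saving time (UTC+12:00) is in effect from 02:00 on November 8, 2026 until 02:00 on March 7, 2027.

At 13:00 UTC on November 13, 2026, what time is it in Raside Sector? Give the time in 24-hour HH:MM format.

At the standard offset (UTC+11:00), 13:00 UTC + 11h = 00:00 Raside Sector standard time (rolling into the next day, 14 November 2026).
The standard-time date in Raside Sector, November 14, 2026, falls between 8 November 2026 and 7 March 2027, so daylight saving is in effect and Raside Sector is at UTC+12:00.
13:00 UTC + 12h = 01:00 local (rolling into the next day, 14 November 2026).

01:00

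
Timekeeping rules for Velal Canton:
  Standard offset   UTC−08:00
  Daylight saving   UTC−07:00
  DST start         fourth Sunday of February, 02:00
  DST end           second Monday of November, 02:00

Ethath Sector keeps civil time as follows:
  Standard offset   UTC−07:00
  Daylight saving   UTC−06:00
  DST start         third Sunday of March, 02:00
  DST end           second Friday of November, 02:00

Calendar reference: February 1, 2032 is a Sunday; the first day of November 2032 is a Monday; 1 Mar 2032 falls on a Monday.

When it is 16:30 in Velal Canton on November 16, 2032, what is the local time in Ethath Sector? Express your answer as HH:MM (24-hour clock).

17:30

1 February 2032 is a Sunday, so the first Sunday is February 1 and the fourth is February 22.
1 November 2032 is a Monday, so the first Monday is November 1 and the second is November 8.
November 16, 2032 is outside the daylight-saving period (22 February – 8 November), so Velal Canton is on standard time, UTC−08:00.
16:30 Velal Canton + 8h = 00:30 UTC (rolling into the next day, 17 November 2032).
1 March 2032 is a Monday, so the first Sunday is March 7 and the third is March 21.
1 November 2032 is a Monday, so the first Friday is November 5 and the second is November 12.
At the standard offset (UTC−07:00), 00:30 UTC − 7h = 17:30 Ethath Sector standard time (rolling into the previous day, 16 November 2032).
The standard-time date in Ethath Sector, November 16, 2032, does not fall between 21 March and 12 November, so daylight saving is not in effect and Ethath Sector is at UTC−07:00.
00:30 UTC − 7h = 17:30 Ethath Sector (rolling into the previous day, 16 November 2032).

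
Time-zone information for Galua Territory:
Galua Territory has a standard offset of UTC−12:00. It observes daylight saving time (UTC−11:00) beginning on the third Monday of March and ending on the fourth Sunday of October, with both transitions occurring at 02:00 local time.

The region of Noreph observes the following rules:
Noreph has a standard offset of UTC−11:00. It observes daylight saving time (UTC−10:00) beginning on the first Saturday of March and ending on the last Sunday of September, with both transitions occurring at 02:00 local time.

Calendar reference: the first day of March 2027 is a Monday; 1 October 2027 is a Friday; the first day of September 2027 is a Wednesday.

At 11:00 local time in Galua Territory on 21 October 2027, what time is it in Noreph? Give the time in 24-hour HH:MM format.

1 March 2027 is a Monday, so the first Monday is March 1 and the third is March 15.
1 October 2027 is a Friday, so the first Sunday is October 3 and the fourth is October 24.
21 October 2027 falls between 15 March and 24 October, so daylight saving is in effect and Galua Territory is at UTC−11:00.
11:00 Galua Territory + 11h = 22:00 UTC.
1 March 2027 is a Monday, so the first Saturday is March 6.
1 September 2027 is a Wednesday, so Sundays fall on 5, 12, 19, 26; the last is September 26.
At the standard offset (UTC−11:00), 22:00 UTC − 11h = 11:00 Noreph standard time.
Daylight saving runs 6 March – 26 September; the standard-time date in Noreph, 21 October 2027, is outside that window, so Noreph is on standard time at UTC−11:00.
22:00 UTC − 11h = 11:00 Noreph.

11:00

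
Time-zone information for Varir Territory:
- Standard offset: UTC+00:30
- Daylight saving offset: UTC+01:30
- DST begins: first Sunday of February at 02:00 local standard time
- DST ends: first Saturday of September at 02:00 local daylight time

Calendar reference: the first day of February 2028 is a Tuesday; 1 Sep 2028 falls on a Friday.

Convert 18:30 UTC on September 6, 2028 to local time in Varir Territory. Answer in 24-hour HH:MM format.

1 February 2028 is a Tuesday, so the first Sunday is February 6.
1 September 2028 is a Friday, so the first Saturday is September 2.
At the standard offset (UTC+00:30), 18:30 UTC + 0h30m = 19:00 Varir Territory standard time.
Daylight saving runs 6 February – 2 September; the standard-time date in Varir Territory, September 6, 2028, is outside that window, so Varir Territory is on standard time at UTC+00:30.
18:30 UTC + 0h30m = 19:00 local.

19:00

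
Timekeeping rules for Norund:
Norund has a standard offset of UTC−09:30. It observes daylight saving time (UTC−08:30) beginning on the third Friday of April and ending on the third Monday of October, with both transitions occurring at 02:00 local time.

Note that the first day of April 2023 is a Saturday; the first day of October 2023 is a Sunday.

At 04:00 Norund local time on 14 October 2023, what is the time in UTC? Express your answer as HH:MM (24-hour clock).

1 April 2023 is a Saturday, so the first Friday is April 7 and the third is April 21.
1 October 2023 is a Sunday, so the first Monday is October 2 and the third is October 16.
Daylight saving runs 21 April – 16 October; 14 October 2023 is inside that window, so Norund is at UTC−08:30.
04:00 local + 8h30m = 12:30 UTC.

12:30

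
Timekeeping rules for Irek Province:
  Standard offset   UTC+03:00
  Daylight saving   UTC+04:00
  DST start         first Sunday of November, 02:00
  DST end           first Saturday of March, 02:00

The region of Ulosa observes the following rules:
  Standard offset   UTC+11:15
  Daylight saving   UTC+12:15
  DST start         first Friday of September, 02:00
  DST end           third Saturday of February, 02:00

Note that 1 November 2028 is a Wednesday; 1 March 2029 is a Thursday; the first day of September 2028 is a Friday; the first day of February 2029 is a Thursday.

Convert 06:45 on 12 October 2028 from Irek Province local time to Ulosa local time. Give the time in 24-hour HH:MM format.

16:00

1 November 2028 is a Wednesday, so the first Sunday is November 5.
1 March 2029 is a Thursday, so the first Saturday is March 3.
12 October 2028 is outside the daylight-saving period (5 November 2028 – 3 March 2029), so Irek Province is on standard time, UTC+03:00.
06:45 Irek Province − 3h = 03:45 UTC.
1 September 2028 is a Friday, so the first Friday is September 1.
1 February 2029 is a Thursday, so the first Saturday is February 3 and the third is February 17.
At the standard offset (UTC+11:15), 03:45 UTC + 11h15m = 15:00 Ulosa standard time.
The standard-time date in Ulosa, 12 October 2028, lies within the daylight-saving period (1 September 2028 – 17 February 2029), so Ulosa is on daylight time, UTC+12:15.
03:45 UTC + 12h15m = 16:00 Ulosa.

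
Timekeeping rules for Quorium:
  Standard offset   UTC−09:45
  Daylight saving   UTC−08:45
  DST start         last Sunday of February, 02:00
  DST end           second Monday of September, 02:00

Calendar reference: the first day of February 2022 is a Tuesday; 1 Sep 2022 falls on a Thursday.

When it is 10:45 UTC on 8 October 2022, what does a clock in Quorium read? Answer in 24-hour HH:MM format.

01:00

1 February 2022 is a Tuesday, so Sundays fall on 6, 13, 20, 27; the last is February 27.
1 September 2022 is a Thursday, so the first Monday is September 5 and the second is September 12.
At the standard offset (UTC−09:45), 10:45 UTC − 9h45m = 01:00 Quorium standard time.
Daylight saving runs 27 February – 12 September; the standard-time date in Quorium, 8 October 2022, is outside that window, so Quorium is on standard time at UTC−09:45.
10:45 UTC − 9h45m = 01:00 local.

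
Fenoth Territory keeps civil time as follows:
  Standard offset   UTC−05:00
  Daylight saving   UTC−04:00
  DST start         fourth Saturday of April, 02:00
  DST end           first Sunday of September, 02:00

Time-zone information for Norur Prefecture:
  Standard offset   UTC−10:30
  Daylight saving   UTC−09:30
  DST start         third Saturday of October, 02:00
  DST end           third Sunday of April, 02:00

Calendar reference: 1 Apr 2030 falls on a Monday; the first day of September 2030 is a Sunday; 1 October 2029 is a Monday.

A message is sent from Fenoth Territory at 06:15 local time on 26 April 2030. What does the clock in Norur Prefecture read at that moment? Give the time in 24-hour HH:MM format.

1 April 2030 is a Monday, so the first Saturday is April 6 and the fourth is April 27.
1 September 2030 is a Sunday, so the first Sunday is September 1.
26 April 2030 does not fall between 27 April and 1 September, so daylight saving is not in effect and Fenoth Territory is at UTC−05:00.
06:15 Fenoth Territory + 5h = 11:15 UTC.
1 October 2029 is a Monday, so the first Saturday is October 6 and the third is October 20.
1 April 2030 is a Monday, so the first Sunday is April 7 and the third is April 21.
At the standard offset (UTC−10:30), 11:15 UTC − 10h30m = 00:45 Norur Prefecture standard time.
The standard-time date in Norur Prefecture, 26 April 2030, is outside the daylight-saving period (20 October 2029 – 21 April 2030), so Norur Prefecture is on standard time, UTC−10:30.
11:15 UTC − 10h30m = 00:45 Norur Prefecture.

00:45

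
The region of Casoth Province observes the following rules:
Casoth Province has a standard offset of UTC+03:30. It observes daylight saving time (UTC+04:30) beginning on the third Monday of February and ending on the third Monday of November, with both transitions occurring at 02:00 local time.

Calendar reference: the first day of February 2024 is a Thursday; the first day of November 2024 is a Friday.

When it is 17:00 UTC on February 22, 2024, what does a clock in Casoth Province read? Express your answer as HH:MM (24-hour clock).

21:30

1 February 2024 is a Thursday, so the first Monday is February 5 and the third is February 19.
1 November 2024 is a Friday, so the first Monday is November 4 and the third is November 18.
At the standard offset (UTC+03:30), 17:00 UTC + 3h30m = 20:30 Casoth Province standard time.
Daylight saving runs 19 February – 18 November; the standard-time date in Casoth Province, February 22, 2024, is inside that window, so Casoth Province is at UTC+04:30.
17:00 UTC + 4h30m = 21:30 local.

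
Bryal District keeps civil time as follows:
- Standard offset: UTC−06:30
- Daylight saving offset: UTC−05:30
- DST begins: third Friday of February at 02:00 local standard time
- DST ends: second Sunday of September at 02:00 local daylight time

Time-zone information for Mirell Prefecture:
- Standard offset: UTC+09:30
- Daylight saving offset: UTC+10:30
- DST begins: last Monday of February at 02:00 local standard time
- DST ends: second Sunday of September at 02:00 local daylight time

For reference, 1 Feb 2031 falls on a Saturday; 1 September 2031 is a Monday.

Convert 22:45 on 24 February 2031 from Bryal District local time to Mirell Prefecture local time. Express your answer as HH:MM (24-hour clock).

14:45

1 February 2031 is a Saturday, so the first Friday is February 7 and the third is February 21.
1 September 2031 is a Monday, so the first Sunday is September 7 and the second is September 14.
24 February 2031 falls between 21 February and 14 September, so daylight saving is in effect and Bryal District is at UTC−05:30.
22:45 Bryal District + 5h30m = 04:15 UTC (rolling into the next day, 25 February 2031).
1 February 2031 is a Saturday, so Mondays fall on 3, 10, 17, 24; the last is February 24.
1 September 2031 is a Monday, so the first Sunday is September 7 and the second is September 14.
At the standard offset (UTC+09:30), 04:15 UTC + 9h30m = 13:45 Mirell Prefecture standard time.
The standard-time date in Mirell Prefecture, 25 February 2031, falls between 24 February and 14 September, so daylight saving is in effect and Mirell Prefecture is at UTC+10:30.
04:15 UTC + 10h30m = 14:45 Mirell Prefecture.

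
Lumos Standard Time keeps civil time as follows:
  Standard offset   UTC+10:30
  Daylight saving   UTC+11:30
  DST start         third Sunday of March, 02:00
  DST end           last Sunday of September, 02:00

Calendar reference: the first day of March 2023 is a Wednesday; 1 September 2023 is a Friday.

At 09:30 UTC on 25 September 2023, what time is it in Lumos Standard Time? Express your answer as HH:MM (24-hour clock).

20:00

1 March 2023 is a Wednesday, so the first Sunday is March 5 and the third is March 19.
1 September 2023 is a Friday, so Sundays fall on 3, 10, 17, 24; the last is September 24.
At the standard offset (UTC+10:30), 09:30 UTC + 10h30m = 20:00 Lumos Standard Time standard time.
The standard-time date in Lumos Standard Time, 25 September 2023, is outside the daylight-saving period (19 March – 24 September), so Lumos Standard Time is on standard time, UTC+10:30.
09:30 UTC + 10h30m = 20:00 local.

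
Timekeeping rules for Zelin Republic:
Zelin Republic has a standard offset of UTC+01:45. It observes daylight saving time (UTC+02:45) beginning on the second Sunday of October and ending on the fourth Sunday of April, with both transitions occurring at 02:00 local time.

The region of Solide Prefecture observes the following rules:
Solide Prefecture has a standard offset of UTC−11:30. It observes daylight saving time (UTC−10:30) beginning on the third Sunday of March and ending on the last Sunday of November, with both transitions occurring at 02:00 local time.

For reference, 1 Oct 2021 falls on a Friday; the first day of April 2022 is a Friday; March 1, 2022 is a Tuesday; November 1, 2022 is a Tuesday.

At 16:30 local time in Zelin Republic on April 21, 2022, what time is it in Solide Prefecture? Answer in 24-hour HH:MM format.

03:15

1 October 2021 is a Friday, so the first Sunday is October 3 and the second is October 10.
1 April 2022 is a Friday, so the first Sunday is April 3 and the fourth is April 24.
April 21, 2022 falls between 10 October 2021 and 24 April 2022, so daylight saving is in effect and Zelin Republic is at UTC+02:45.
16:30 Zelin Republic − 2h45m = 13:45 UTC.
1 March 2022 is a Tuesday, so the first Sunday is March 6 and the third is March 20.
1 November 2022 is a Tuesday, so Sundays fall on 6, 13, 20, 27; the last is November 27.
At the standard offset (UTC−11:30), 13:45 UTC − 11h30m = 02:15 Solide Prefecture standard time.
The standard-time date in Solide Prefecture, April 21, 2022, lies within the daylight-saving period (20 March – 27 November), so Solide Prefecture is on daylight time, UTC−10:30.
13:45 UTC − 10h30m = 03:15 Solide Prefecture.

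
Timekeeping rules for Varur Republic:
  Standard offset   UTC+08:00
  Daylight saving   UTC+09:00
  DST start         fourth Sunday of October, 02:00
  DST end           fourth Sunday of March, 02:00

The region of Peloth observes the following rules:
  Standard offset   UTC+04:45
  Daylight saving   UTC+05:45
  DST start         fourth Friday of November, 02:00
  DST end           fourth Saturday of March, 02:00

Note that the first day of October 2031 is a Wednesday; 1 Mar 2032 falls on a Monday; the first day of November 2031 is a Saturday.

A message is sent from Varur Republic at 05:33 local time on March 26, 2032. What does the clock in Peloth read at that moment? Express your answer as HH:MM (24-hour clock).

1 October 2031 is a Wednesday, so the first Sunday is October 5 and the fourth is October 26.
1 March 2032 is a Monday, so the first Sunday is March 7 and the fourth is March 28.
Daylight saving runs 26 October 2031 – 28 March 2032; March 26, 2032 is inside that window, so Varur Republic is at UTC+09:00.
05:33 Varur Republic − 9h = 20:33 UTC (rolling into the previous day, 25 March 2032).
1 November 2031 is a Saturday, so the first Friday is November 7 and the fourth is November 28.
1 March 2032 is a Monday, so the first Saturday is March 6 and the fourth is March 27.
At the standard offset (UTC+04:45), 20:33 UTC + 4h45m = 01:18 Peloth standard time (rolling into the next day, 26 March 2032).
The standard-time date in Peloth, March 26, 2032, falls between 28 November 2031 and 27 March 2032, so daylight saving is in effect and Peloth is at UTC+05:45.
20:33 UTC + 5h45m = 02:18 Peloth (rolling into the next day, 26 March 2032).

02:18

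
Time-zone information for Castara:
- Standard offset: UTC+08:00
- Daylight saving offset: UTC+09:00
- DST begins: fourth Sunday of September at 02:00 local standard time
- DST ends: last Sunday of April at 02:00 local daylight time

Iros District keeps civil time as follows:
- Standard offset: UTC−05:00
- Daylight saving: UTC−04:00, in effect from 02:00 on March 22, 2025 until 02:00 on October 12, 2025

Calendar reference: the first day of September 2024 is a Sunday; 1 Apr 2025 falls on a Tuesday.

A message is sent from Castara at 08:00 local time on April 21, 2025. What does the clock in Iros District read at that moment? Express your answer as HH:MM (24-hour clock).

1 September 2024 is a Sunday, so the first Sunday is September 1 and the fourth is September 22.
1 April 2025 is a Tuesday, so Sundays fall on 6, 13, 20, 27; the last is April 27.
April 21, 2025 falls between 22 September 2024 and 27 April 2025, so daylight saving is in effect and Castara is at UTC+09:00.
08:00 Castara − 9h = 23:00 UTC (rolling into the previous day, 20 April 2025).
At the standard offset (UTC−05:00), 23:00 UTC − 5h = 18:00 Iros District standard time.
Daylight saving runs 22 March – 12 October; the standard-time date in Iros District, April 20, 2025, is inside that window, so Iros District is at UTC−04:00.
23:00 UTC − 4h = 19:00 Iros District.

19:00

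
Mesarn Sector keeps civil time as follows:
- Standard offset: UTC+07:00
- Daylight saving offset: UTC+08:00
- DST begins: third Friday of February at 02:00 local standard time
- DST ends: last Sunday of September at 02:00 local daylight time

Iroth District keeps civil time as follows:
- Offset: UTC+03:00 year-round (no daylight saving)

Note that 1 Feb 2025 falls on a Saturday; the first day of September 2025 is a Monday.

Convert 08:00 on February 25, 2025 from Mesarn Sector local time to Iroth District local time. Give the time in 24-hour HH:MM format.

03:00

1 February 2025 is a Saturday, so the first Friday is February 7 and the third is February 21.
1 September 2025 is a Monday, so Sundays fall on 7, 14, 21, 28; the last is September 28.
February 25, 2025 lies within the daylight-saving period (21 February – 28 September), so Mesarn Sector is on daylight time, UTC+08:00.
08:00 Mesarn Sector − 8h = 00:00 UTC.
Iroth District has no daylight saving, so its offset is UTC+03:00 year-round.
00:00 UTC + 3h = 03:00 Iroth District.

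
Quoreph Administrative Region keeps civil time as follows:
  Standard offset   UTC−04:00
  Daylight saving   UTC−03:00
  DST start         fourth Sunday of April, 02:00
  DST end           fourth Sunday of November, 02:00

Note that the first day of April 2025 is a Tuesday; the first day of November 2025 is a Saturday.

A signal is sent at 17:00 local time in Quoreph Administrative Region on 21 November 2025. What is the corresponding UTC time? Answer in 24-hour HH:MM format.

1 April 2025 is a Tuesday, so the first Sunday is April 6 and the fourth is April 27.
1 November 2025 is a Saturday, so the first Sunday is November 2 and the fourth is November 23.
21 November 2025 lies within the daylight-saving period (27 April – 23 November), so Quoreph Administrative Region is on daylight time, UTC−03:00.
17:00 local + 3h = 20:00 UTC.

20:00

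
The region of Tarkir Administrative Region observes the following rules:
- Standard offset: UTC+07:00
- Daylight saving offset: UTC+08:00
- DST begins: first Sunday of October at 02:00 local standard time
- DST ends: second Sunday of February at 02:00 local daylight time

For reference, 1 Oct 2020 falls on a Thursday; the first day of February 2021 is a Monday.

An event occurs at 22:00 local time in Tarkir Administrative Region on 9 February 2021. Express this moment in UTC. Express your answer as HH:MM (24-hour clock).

14:00

1 October 2020 is a Thursday, so the first Sunday is October 4.
1 February 2021 is a Monday, so the first Sunday is February 7 and the second is February 14.
9 February 2021 lies within the daylight-saving period (4 October 2020 – 14 February 2021), so Tarkir Administrative Region is on daylight time, UTC+08:00.
22:00 local − 8h = 14:00 UTC.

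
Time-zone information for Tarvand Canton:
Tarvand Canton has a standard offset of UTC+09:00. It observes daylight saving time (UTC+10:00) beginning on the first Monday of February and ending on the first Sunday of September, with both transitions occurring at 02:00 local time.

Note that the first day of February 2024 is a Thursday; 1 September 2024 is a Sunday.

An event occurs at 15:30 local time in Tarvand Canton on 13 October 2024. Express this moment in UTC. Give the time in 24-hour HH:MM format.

1 February 2024 is a Thursday, so the first Monday is February 5.
1 September 2024 is a Sunday, so the first Sunday is September 1.
Daylight saving runs 5 February – 1 September; 13 October 2024 is outside that window, so Tarvand Canton is on standard time at UTC+09:00.
15:30 local − 9h = 06:30 UTC.

06:30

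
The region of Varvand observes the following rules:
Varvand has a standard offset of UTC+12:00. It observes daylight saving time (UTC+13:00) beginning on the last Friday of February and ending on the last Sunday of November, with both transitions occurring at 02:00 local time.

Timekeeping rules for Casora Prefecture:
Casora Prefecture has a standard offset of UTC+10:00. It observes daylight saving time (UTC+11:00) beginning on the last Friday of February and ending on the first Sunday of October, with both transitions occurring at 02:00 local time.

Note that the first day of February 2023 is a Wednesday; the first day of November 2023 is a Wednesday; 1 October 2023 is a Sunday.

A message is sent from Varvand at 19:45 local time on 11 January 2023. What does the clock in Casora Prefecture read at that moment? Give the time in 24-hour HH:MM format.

1 February 2023 is a Wednesday, so Fridays fall on 3, 10, 17, 24; the last is February 24.
1 November 2023 is a Wednesday, so Sundays fall on 5, 12, 19, 26; the last is November 26.
Daylight saving runs 24 February – 26 November; 11 January 2023 is outside that window, so Varvand is on standard time at UTC+12:00.
19:45 Varvand − 12h = 07:45 UTC.
1 February 2023 is a Wednesday, so Fridays fall on 3, 10, 17, 24; the last is February 24.
1 October 2023 is a Sunday, so the first Sunday is October 1.
At the standard offset (UTC+10:00), 07:45 UTC + 10h = 17:45 Casora Prefecture standard time.
The standard-time date in Casora Prefecture, 11 January 2023, does not fall between 24 February and 1 October, so daylight saving is not in effect and Casora Prefecture is at UTC+10:00.
07:45 UTC + 10h = 17:45 Casora Prefecture.

17:45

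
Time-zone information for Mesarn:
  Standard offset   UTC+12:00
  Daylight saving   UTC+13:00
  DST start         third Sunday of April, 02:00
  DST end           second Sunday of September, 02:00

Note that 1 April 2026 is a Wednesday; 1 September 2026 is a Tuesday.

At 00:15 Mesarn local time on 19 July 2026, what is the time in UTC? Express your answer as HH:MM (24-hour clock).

1 April 2026 is a Wednesday, so the first Sunday is April 5 and the third is April 19.
1 September 2026 is a Tuesday, so the first Sunday is September 6 and the second is September 13.
19 July 2026 falls between 19 April and 13 September, so daylight saving is in effect and Mesarn is at UTC+13:00.
00:15 local − 13h = 11:15 UTC (rolling into the previous day, 18 July 2026).

11:15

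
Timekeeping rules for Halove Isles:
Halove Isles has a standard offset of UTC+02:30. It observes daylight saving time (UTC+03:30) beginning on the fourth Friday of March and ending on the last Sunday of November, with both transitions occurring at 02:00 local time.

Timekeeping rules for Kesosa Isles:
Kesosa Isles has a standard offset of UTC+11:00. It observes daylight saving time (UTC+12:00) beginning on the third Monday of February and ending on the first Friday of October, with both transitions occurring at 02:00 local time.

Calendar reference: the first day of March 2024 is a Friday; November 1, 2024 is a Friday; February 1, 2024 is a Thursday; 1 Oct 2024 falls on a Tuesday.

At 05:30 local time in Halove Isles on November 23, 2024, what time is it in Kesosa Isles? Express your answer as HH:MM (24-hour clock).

1 March 2024 is a Friday, so the first Friday is March 1 and the fourth is March 22.
1 November 2024 is a Friday, so Sundays fall on 3, 10, 17, 24; the last is November 24.
November 23, 2024 falls between 22 March and 24 November, so daylight saving is in effect and Halove Isles is at UTC+03:30.
05:30 Halove Isles − 3h30m = 02:00 UTC.
1 February 2024 is a Thursday, so the first Monday is February 5 and the third is February 19.
1 October 2024 is a Tuesday, so the first Friday is October 4.
At the standard offset (UTC+11:00), 02:00 UTC + 11h = 13:00 Kesosa Isles standard time.
Daylight saving runs 19 February – 4 October; the standard-time date in Kesosa Isles, November 23, 2024, is outside that window, so Kesosa Isles is on standard time at UTC+11:00.
02:00 UTC + 11h = 13:00 Kesosa Isles.

13:00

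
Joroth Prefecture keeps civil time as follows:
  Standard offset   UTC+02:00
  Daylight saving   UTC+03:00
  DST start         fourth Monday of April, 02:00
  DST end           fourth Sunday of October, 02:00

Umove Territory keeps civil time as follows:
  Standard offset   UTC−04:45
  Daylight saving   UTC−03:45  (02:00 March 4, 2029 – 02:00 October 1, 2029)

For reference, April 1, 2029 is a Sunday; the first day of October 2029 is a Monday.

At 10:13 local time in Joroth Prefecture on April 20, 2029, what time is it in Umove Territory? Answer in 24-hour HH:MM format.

1 April 2029 is a Sunday, so the first Monday is April 2 and the fourth is April 23.
1 October 2029 is a Monday, so the first Sunday is October 7 and the fourth is October 28.
April 20, 2029 does not fall between 23 April and 28 October, so daylight saving is not in effect and Joroth Prefecture is at UTC+02:00.
10:13 Joroth Prefecture − 2h = 08:13 UTC.
At the standard offset (UTC−04:45), 08:13 UTC − 4h45m = 03:28 Umove Territory standard time.
The standard-time date in Umove Territory, April 20, 2029, falls between 4 March and 1 October, so daylight saving is in effect and Umove Territory is at UTC−03:45.
08:13 UTC − 3h45m = 04:28 Umove Territory.

04:28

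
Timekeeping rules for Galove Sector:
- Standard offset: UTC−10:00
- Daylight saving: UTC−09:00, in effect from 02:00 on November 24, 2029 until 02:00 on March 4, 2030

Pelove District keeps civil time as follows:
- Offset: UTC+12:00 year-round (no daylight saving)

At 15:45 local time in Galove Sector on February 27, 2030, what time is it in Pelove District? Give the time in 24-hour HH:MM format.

February 27, 2030 lies within the daylight-saving period (24 November 2029 – 4 March 2030), so Galove Sector is on daylight time, UTC−09:00.
15:45 Galove Sector + 9h = 00:45 UTC (rolling into the next day, 28 February 2030).
Pelove District has no daylight saving, so its offset is UTC+12:00 year-round.
00:45 UTC + 12h = 12:45 Pelove District.

12:45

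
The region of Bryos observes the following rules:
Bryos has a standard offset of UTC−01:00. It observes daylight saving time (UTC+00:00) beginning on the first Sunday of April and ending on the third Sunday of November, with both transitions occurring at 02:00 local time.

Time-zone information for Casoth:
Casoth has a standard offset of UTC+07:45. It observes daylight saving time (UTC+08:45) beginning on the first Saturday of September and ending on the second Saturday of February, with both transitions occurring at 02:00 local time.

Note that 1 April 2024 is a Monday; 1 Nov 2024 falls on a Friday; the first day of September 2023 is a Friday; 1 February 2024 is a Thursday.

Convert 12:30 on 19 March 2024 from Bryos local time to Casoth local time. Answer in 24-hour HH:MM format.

1 April 2024 is a Monday, so the first Sunday is April 7.
1 November 2024 is a Friday, so the first Sunday is November 3 and the third is November 17.
19 March 2024 does not fall between 7 April and 17 November, so daylight saving is not in effect and Bryos is at UTC−01:00.
12:30 Bryos + 1h = 13:30 UTC.
1 September 2023 is a Friday, so the first Saturday is September 2.
1 February 2024 is a Thursday, so the first Saturday is February 3 and the second is February 10.
At the standard offset (UTC+07:45), 13:30 UTC + 7h45m = 21:15 Casoth standard time.
The standard-time date in Casoth, 19 March 2024, is outside the daylight-saving period (2 September 2023 – 10 February 2024), so Casoth is on standard time, UTC+07:45.
13:30 UTC + 7h45m = 21:15 Casoth.

21:15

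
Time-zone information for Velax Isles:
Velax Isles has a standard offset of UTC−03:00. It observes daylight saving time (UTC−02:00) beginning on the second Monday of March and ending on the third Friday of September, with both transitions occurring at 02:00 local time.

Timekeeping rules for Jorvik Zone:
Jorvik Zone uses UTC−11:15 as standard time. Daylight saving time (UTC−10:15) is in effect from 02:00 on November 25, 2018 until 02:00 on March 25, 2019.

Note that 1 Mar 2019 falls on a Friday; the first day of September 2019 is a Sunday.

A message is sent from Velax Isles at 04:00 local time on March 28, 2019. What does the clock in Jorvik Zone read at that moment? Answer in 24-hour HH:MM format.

1 March 2019 is a Friday, so the first Monday is March 4 and the second is March 11.
1 September 2019 is a Sunday, so the first Friday is September 6 and the third is September 20.
March 28, 2019 lies within the daylight-saving period (11 March – 20 September), so Velax Isles is on daylight time, UTC−02:00.
04:00 Velax Isles + 2h = 06:00 UTC.
At the standard offset (UTC−11:15), 06:00 UTC − 11h15m = 18:45 Jorvik Zone standard time (rolling into the previous day, 27 March 2019).
The standard-time date in Jorvik Zone, March 27, 2019, does not fall between 25 November 2018 and 25 March 2019, so daylight saving is not in effect and Jorvik Zone is at UTC−11:15.
06:00 UTC − 11h15m = 18:45 Jorvik Zone (rolling into the previous day, 27 March 2019).

18:45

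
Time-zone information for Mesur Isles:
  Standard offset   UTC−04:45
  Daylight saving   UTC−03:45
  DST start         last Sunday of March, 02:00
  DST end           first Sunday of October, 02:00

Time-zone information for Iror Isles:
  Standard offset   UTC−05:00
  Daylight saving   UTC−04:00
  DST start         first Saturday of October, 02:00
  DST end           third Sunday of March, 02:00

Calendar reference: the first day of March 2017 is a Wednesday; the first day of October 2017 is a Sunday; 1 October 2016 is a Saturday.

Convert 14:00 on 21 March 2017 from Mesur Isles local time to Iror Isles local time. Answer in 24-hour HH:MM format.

13:45

1 March 2017 is a Wednesday, so Sundays fall on 5, 12, 19, 26; the last is March 26.
1 October 2017 is a Sunday, so the first Sunday is October 1.
21 March 2017 does not fall between 26 March and 1 October, so daylight saving is not in effect and Mesur Isles is at UTC−04:45.
14:00 Mesur Isles + 4h45m = 18:45 UTC.
1 October 2016 is a Saturday, so the first Saturday is October 1.
1 March 2017 is a Wednesday, so the first Sunday is March 5 and the third is March 19.
At the standard offset (UTC−05:00), 18:45 UTC − 5h = 13:45 Iror Isles standard time.
The standard-time date in Iror Isles, 21 March 2017, does not fall between 1 October 2016 and 19 March 2017, so daylight saving is not in effect and Iror Isles is at UTC−05:00.
18:45 UTC − 5h = 13:45 Iror Isles.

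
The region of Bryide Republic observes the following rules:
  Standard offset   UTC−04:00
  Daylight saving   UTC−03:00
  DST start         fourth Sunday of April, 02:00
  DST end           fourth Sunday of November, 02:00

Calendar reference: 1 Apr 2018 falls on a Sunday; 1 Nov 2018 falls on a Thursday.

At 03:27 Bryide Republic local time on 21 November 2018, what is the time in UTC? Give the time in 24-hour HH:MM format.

1 April 2018 is a Sunday, so the first Sunday is April 1 and the fourth is April 22.
1 November 2018 is a Thursday, so the first Sunday is November 4 and the fourth is November 25.
21 November 2018 lies within the daylight-saving period (22 April – 25 November), so Bryide Republic is on daylight time, UTC−03:00.
03:27 local + 3h = 06:27 UTC.

06:27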